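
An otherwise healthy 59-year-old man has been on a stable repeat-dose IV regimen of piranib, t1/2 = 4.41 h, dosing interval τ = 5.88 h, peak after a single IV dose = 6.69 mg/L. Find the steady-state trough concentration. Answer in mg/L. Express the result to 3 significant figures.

k = ln2 / t½ = 0.693147 / 4.41 = 0.1572 h⁻¹
e^(−kτ) = e^(−0.1572 × 5.88) = 0.3968
Accumulation ratio R = 1 / (1 − e^(−kτ)) = 1 / (1 − 0.3968) = 1.658
Steady-state trough = C₀ × R × e^(−kτ) = 6.69 × 1.658 × 0.3968 = 4.401 mg/L

4.40 mg/L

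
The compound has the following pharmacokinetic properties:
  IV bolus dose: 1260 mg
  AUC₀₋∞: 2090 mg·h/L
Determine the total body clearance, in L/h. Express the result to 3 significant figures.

CL = Dose / AUC = 1260 / 2090 = 0.6029 L/h

0.603 L/h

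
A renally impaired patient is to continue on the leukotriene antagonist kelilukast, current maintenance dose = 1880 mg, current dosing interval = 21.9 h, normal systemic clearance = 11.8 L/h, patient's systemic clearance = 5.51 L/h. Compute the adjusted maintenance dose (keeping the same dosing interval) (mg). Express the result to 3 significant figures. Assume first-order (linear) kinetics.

878 mg

To keep the same average steady-state level, dosing rate must scale with clearance.
CL ratio = 5.51 / 11.8 = 0.4669
New dose (same interval) = 1880 × 0.4669 = 877.8 mg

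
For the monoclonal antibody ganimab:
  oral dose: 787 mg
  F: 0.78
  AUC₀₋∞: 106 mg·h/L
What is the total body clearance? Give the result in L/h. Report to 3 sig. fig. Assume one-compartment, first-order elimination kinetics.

CL = F·Dose / AUC = 0.78 × 787 / 106 = 5.791 L/h

5.79 L/h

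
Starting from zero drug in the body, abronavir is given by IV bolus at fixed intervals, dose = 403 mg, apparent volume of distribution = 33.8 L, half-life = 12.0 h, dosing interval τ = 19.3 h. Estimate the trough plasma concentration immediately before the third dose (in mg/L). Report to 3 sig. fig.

C₀ per dose = Dose / Vd = 403 / 33.8 = 11.92 mg/L
k = ln2 / t½ = 0.693147 / 12.0 = 0.05776 h⁻¹
Fraction remaining after one interval: r = e^(−kτ) = e^(−0.05776 × 19.3) = 0.3280
Before dose 3, 2 doses have been given (aged 1τ, 2τ).
C_trough = C₀ × (r + r²) = 11.92 × (0.3280 + 0.1076) = 5.192 mg/L

5.19 mg/L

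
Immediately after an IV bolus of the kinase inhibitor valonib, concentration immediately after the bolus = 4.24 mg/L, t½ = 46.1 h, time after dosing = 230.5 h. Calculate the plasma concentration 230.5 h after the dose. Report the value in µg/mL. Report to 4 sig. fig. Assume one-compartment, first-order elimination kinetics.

0.1325 µg/mL

k = ln2 / t½ = 0.693147 / 46.1 = 0.01504 h⁻¹
t / t½ = 230.5 / 46.1 = 5 half-lives
C = C₀ × (1/2)^5 = 4.240 × 0.03125 = 0.1325 mg/L
(0.1325 mg/L = 0.1325 µg/mL)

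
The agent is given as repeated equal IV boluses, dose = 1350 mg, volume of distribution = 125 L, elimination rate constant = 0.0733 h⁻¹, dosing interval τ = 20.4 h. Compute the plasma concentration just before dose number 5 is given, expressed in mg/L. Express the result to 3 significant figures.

3.11 mg/L

C₀ per dose = Dose / Vd = 1350 / 125 = 10.80 mg/L
Fraction remaining after one interval: r = e^(−kτ) = e^(−0.07330 × 20.4) = 0.2242
Before dose 5, 4 doses have been given (aged 1τ, 2τ, 3τ, 4τ).
C_trough = C₀ × (r + r² + … + r^4) = C₀ × r(1−r^4)/(1−r)
        = 10.80 × 0.2242 × (1 − 0.002527) / (1 − 0.2242) = 3.113 mg/L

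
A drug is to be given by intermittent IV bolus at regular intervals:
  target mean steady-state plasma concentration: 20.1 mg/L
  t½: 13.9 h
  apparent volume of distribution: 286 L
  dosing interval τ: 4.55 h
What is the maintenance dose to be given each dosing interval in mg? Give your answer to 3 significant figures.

k = ln2 / t½ = 0.693147 / 13.9 = 0.04987 h⁻¹
CL = k × Vd = 0.04987 × 286 = 14.26 L/h
At steady state, Dose/τ = Css × CL.
Dose = Css × CL × τ = 20.1 × 14.26 × 4.55 = 1304 mg

1300 mg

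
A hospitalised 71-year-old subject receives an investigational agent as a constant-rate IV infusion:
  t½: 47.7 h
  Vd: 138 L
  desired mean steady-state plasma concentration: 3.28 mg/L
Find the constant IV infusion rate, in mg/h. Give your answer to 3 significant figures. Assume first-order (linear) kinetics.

6.58 mg/h

k = ln2 / t½ = 0.693147 / 47.7 = 0.01453 h⁻¹
CL = k × Vd = 0.01453 × 138 = 2.005 L/h
At steady state, infusion rate R₀ = Css × CL = 3.28 × 2.005 = 6.576 mg/h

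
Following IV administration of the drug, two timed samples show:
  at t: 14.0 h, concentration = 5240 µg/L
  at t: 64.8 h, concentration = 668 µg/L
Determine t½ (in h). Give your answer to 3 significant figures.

k = ln(C₁/C₂) / (t₂ − t₁) = ln(5240/668) / (64.8 − 14.0)
  = 2.060 / 50.80 = 0.04055 h⁻¹
t½ = ln2 / k = 0.693147 / 0.04055 = 17.09 h

17.1 h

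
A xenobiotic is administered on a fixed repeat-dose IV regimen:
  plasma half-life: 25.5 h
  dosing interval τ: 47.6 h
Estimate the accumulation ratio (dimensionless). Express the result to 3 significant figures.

1.38

k = ln2 / t½ = 0.693147 / 25.5 = 0.02718 h⁻¹
e^(−kτ) = e^(−0.02718 × 47.6) = 0.2742
Accumulation ratio R = 1 / (1 − e^(−kτ)) = 1 / (1 − 0.2742) = 1.378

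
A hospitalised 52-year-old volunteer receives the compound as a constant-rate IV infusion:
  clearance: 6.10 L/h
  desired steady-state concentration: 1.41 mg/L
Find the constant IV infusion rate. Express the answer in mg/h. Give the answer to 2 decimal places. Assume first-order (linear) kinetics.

At steady state, infusion rate R₀ = Css × CL = 1.41 × 6.100 = 8.601 mg/h

8.60 mg/h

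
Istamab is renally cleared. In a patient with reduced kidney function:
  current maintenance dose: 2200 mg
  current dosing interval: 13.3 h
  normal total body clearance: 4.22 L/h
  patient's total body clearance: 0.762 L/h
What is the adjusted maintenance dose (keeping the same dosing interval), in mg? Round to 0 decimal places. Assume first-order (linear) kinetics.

397 mg

To keep the same average steady-state level, dosing rate must scale with clearance.
CL ratio = 0.762 / 4.22 = 0.1806
New dose (same interval) = 2200 × 0.1806 = 397.3 mg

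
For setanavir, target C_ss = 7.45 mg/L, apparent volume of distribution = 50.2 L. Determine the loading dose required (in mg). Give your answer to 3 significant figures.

LD = Css × Vd = 7.45 × 50.2 = 374.0 mg

374 mg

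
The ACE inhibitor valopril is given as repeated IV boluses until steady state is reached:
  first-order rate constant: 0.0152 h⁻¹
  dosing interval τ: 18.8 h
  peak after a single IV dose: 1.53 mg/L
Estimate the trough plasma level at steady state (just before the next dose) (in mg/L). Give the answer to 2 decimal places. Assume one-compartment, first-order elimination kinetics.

e^(−kτ) = e^(−0.01520 × 18.8) = 0.7514
Accumulation ratio R = 1 / (1 − e^(−kτ)) = 1 / (1 − 0.7514) = 4.023
Steady-state trough = C₀ × R × e^(−kτ) = 1.53 × 4.023 × 0.7514 = 4.625 mg/L

4.63 mg/L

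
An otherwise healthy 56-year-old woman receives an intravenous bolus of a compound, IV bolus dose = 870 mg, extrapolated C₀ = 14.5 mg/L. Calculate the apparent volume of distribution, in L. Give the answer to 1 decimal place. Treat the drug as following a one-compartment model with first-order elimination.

Vd = Dose / C₀ = 870.0 / 14.5 = 60.00 L

60.0 L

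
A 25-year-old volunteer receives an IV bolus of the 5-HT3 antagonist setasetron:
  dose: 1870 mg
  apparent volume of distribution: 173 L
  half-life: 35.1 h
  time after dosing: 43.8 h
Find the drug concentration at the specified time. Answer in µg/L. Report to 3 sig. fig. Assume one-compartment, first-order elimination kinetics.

4550 µg/L

C₀ = Dose / Vd = 1870 / 173 = 10.81 mg/L
k = ln2 / t½ = 0.693147 / 35.1 = 0.01975 h⁻¹
C = C₀ · e^(−k·t) = 10.81 × e^(−0.01975 × 43.8)
  = 10.81 × 0.4210 = 4.551 mg/L
Convert: 4.551 mg/L × 1000 = 4551 µg/L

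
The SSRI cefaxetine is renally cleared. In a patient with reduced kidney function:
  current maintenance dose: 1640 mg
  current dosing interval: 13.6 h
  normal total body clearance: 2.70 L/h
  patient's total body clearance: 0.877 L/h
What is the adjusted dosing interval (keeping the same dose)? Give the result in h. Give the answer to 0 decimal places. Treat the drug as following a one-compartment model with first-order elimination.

42 h

To keep the same average steady-state level, dosing rate must scale with clearance.
CL ratio = 0.877 / 2.70 = 0.3248
New interval (same dose) = 13.6 / 0.3248 = 41.87 h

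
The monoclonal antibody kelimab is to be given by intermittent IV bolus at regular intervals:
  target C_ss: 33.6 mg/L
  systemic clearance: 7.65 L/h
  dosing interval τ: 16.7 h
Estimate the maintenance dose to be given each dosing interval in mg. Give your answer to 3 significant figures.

4290 mg

At steady state, Dose/τ = Css × CL.
Dose = Css × CL × τ = 33.6 × 7.650 × 16.7 = 4293 mg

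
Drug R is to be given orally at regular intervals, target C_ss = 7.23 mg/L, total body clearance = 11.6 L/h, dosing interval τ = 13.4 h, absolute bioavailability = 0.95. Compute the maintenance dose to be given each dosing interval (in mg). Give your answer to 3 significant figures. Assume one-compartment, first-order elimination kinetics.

1180 mg

At steady state, F × (Dose/τ) = Css × CL.
Dose = Css × CL × τ / F = 7.23 × 11.60 × 13.4 / 0.95 = 1183 mg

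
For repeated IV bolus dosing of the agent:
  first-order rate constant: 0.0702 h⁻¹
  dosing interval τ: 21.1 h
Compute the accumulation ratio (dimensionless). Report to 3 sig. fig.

e^(−kτ) = e^(−0.07020 × 21.1) = 0.2274
Accumulation ratio R = 1 / (1 − e^(−kτ)) = 1 / (1 − 0.2274) = 1.294

1.29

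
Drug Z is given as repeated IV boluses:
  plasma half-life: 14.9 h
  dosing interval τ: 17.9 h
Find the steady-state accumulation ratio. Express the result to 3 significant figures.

1.77

k = ln2 / t½ = 0.693147 / 14.9 = 0.04652 h⁻¹
e^(−kτ) = e^(−0.04652 × 17.9) = 0.4349
Accumulation ratio R = 1 / (1 − e^(−kτ)) = 1 / (1 − 0.4349) = 1.770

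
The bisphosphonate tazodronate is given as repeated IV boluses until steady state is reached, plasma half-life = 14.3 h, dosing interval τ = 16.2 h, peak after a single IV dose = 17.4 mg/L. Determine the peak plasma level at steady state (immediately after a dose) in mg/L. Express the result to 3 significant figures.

k = ln2 / t½ = 0.693147 / 14.3 = 0.04847 h⁻¹
e^(−kτ) = e^(−0.04847 × 16.2) = 0.4560
Accumulation ratio R = 1 / (1 − e^(−kτ)) = 1 / (1 − 0.4560) = 1.838
Steady-state peak = C₀ × R = 17.4 × 1.838 = 31.98 mg/L

32.0 mg/L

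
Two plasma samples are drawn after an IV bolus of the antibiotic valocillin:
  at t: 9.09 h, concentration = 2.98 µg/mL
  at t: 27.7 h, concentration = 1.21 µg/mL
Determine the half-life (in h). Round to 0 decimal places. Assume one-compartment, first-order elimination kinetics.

k = ln(C₁/C₂) / (t₂ − t₁) = ln(2.98/1.21) / (27.7 − 9.09)
  = 0.9013 / 18.61 = 0.04843 h⁻¹
t½ = ln2 / k = 0.693147 / 0.04843 = 14.31 h

14 h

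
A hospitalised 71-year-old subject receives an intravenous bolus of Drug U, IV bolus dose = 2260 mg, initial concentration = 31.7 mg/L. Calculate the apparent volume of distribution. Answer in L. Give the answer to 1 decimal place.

71.3 L

Vd = Dose / C₀ = 2260 / 31.7 = 71.29 L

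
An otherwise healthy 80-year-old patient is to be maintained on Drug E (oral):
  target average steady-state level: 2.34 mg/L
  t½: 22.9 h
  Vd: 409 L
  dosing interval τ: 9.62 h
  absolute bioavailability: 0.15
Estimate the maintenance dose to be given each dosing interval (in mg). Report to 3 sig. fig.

k = ln2 / t½ = 0.693147 / 22.9 = 0.03027 h⁻¹
CL = k × Vd = 0.03027 × 409 = 12.38 L/h
At steady state, F × (Dose/τ) = Css × CL.
Dose = Css × CL × τ / F = 2.34 × 12.38 × 9.62 / 0.15 = 1858 mg

1860 mg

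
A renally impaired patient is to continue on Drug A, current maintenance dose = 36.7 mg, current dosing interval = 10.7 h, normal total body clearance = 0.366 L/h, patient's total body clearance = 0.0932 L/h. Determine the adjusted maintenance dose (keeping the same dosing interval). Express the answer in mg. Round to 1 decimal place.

9.3 mg

To keep the same average steady-state level, dosing rate must scale with clearance.
CL ratio = 0.0932 / 0.366 = 0.2546
New dose (same interval) = 36.7 × 0.2546 = 9.344 mg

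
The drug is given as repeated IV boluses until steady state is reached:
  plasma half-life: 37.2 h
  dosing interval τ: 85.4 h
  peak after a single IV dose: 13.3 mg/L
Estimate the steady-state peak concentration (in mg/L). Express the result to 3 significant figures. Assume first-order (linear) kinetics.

k = ln2 / t½ = 0.693147 / 37.2 = 0.01863 h⁻¹
e^(−kτ) = e^(−0.01863 × 85.4) = 0.2037
Accumulation ratio R = 1 / (1 − e^(−kτ)) = 1 / (1 − 0.2037) = 1.256
Steady-state peak = C₀ × R = 13.3 × 1.256 = 16.70 mg/L

16.7 mg/L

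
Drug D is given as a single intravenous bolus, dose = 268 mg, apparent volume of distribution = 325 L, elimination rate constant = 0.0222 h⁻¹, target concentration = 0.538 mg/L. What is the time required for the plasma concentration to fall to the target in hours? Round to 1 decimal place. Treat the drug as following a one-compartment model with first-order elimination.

C₀ = Dose / Vd = 268.0 / 325 = 0.8246 mg/L
t = ln(C₀ / C) / k = ln(0.8246 / 0.538) / 0.02220
  = ln(1.533) / 0.02220 = 0.4272 / 0.02220 = 19.24 h

19.2 h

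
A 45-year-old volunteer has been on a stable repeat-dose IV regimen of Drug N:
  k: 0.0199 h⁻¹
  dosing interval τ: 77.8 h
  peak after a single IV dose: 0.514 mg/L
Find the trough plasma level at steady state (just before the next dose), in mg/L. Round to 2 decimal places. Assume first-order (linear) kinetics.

0.14 mg/L

e^(−kτ) = e^(−0.01990 × 77.8) = 0.2126
Accumulation ratio R = 1 / (1 − e^(−kτ)) = 1 / (1 − 0.2126) = 1.270
Steady-state trough = C₀ × R × e^(−kτ) = 0.514 × 1.270 × 0.2126 = 0.1388 mg/L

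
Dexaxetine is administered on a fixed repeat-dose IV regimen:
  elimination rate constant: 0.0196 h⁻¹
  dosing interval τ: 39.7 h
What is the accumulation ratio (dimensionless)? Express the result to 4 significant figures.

1.849

e^(−kτ) = e^(−0.01960 × 39.7) = 0.4593
Accumulation ratio R = 1 / (1 − e^(−kτ)) = 1 / (1 − 0.4593) = 1.849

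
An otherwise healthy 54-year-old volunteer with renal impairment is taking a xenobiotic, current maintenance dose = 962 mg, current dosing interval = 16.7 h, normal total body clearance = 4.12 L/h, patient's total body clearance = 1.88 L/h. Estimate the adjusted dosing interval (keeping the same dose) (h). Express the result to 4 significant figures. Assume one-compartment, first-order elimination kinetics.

To keep the same average steady-state level, dosing rate must scale with clearance.
CL ratio = 1.88 / 4.12 = 0.4563
New interval (same dose) = 16.7 / 0.4563 = 36.60 h

36.60 h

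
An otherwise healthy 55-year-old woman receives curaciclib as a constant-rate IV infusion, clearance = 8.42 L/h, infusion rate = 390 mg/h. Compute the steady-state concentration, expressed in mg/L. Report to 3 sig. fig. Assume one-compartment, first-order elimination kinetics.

At steady state Css = R₀ / CL = 390 / 8.420 = 46.32 mg/L

46.3 mg/L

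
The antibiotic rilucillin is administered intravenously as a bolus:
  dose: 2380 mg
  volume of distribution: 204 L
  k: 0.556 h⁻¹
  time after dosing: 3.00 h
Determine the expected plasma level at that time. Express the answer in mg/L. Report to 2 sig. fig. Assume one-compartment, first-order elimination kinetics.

2.2 mg/L

C₀ = Dose / Vd = 2380 / 204 = 11.67 mg/L
C = C₀ · e^(−k·t) = 11.67 × e^(−0.5560 × 3.00)
  = 11.67 × 0.1886 = 2.201 mg/L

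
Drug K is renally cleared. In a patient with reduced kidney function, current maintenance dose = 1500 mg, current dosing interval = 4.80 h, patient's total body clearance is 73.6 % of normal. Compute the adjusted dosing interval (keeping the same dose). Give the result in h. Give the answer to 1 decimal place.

6.5 h

To keep the same average steady-state level, dosing rate must scale with clearance.
CL ratio = 73.6 / 100 = 0.7360
New interval (same dose) = 4.80 / 0.7360 = 6.522 h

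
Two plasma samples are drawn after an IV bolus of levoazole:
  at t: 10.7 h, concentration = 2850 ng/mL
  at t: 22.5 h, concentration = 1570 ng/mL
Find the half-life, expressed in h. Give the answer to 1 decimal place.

13.7 h

k = ln(C₁/C₂) / (t₂ − t₁) = ln(2850/1570) / (22.5 − 10.7)
  = 0.5962 / 11.80 = 0.05053 h⁻¹
t½ = ln2 / k = 0.693147 / 0.05053 = 13.72 h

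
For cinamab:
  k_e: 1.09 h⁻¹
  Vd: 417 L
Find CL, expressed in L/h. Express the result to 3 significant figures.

CL = k × Vd = 1.09 × 417 = 454.5 L/h

455 L/h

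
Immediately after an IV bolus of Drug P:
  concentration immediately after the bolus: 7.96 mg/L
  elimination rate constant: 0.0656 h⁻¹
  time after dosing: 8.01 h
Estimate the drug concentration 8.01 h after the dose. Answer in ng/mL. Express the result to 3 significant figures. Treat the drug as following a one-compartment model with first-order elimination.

4710 ng/mL

C = C₀ · e^(−k·t) = 7.960 × e^(−0.06560 × 8.01)
  = 7.960 × 0.5913 = 4.707 mg/L
Convert: 4.707 mg/L × 1000 = 4707 ng/mL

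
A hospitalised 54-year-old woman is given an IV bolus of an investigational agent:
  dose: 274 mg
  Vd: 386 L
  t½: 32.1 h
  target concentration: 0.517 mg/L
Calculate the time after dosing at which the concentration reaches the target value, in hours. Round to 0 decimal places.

C₀ = Dose / Vd = 274.0 / 386 = 0.7098 mg/L
k = ln2 / t½ = 0.693147 / 32.1 = 0.02159 h⁻¹
t = ln(C₀ / C) / k = ln(0.7098 / 0.517) / 0.02159
  = ln(1.373) / 0.02159 = 0.3170 / 0.02159 = 14.68 h

15 h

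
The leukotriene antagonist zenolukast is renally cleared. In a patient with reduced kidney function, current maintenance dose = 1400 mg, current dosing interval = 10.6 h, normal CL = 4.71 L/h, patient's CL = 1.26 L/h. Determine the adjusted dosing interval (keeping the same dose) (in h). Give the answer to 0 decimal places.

40 h

To keep the same average steady-state level, dosing rate must scale with clearance.
CL ratio = 1.26 / 4.71 = 0.2675
New interval (same dose) = 10.6 / 0.2675 = 39.63 h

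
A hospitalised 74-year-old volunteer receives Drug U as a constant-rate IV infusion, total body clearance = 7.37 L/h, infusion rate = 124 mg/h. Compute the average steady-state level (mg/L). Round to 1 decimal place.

16.8 mg/L

At steady state Css = R₀ / CL = 124 / 7.370 = 16.82 mg/L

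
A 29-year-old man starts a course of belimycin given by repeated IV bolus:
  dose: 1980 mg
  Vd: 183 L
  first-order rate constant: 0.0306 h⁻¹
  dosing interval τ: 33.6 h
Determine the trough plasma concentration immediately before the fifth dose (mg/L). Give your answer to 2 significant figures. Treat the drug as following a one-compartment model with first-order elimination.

5.9 mg/L

C₀ per dose = Dose / Vd = 1980 / 183 = 10.82 mg/L
Fraction remaining after one interval: r = e^(−kτ) = e^(−0.03060 × 33.6) = 0.3577
Before dose 5, 4 doses have been given (aged 1τ, 2τ, 3τ, 4τ).
C_trough = C₀ × (r + r² + … + r^4) = C₀ × r(1−r^4)/(1−r)
        = 10.82 × 0.3577 × (1 − 0.01637) / (1 − 0.3577) = 5.927 mg/L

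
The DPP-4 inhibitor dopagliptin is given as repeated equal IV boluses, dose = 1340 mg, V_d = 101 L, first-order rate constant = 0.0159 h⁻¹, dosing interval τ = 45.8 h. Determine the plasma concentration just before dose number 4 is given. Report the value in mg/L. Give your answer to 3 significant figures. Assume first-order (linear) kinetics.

C₀ per dose = Dose / Vd = 1340 / 101 = 13.27 mg/L
Fraction remaining after one interval: r = e^(−kτ) = e^(−0.01590 × 45.8) = 0.4828
Before dose 4, 3 doses have been given (aged 1τ, 2τ, 3τ).
C_trough = C₀ × (r + r² + … + r^3) = C₀ × r(1−r^3)/(1−r)
        = 13.27 × 0.4828 × (1 − 0.1125) / (1 − 0.4828) = 10.99 mg/L

11.0 mg/L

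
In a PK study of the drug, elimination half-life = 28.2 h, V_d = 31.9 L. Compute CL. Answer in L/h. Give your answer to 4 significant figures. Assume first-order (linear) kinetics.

0.7841 L/h

k = ln2 / t½ = 0.693147 / 28.2 = 0.02458 h⁻¹
CL = k × Vd = 0.02458 × 31.9 = 0.7841 L/h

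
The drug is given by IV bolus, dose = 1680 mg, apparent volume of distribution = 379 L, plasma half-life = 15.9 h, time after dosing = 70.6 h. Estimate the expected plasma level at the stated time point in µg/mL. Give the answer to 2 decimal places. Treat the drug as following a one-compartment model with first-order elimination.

C₀ = Dose / Vd = 1680 / 379 = 4.433 mg/L
k = ln2 / t½ = 0.693147 / 15.9 = 0.04359 h⁻¹
C = C₀ · e^(−k·t) = 4.433 × e^(−0.04359 × 70.6)
  = 4.433 × 0.04608 = 0.2043 mg/L
(0.2043 mg/L = 0.2043 µg/mL)

0.20 µg/mL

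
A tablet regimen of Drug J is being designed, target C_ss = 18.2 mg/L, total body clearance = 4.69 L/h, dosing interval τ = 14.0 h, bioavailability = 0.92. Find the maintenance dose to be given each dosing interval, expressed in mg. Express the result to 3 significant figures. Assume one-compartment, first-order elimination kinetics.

1300 mg

At steady state, F × (Dose/τ) = Css × CL.
Dose = Css × CL × τ / F = 18.2 × 4.690 × 14.0 / 0.92 = 1299 mg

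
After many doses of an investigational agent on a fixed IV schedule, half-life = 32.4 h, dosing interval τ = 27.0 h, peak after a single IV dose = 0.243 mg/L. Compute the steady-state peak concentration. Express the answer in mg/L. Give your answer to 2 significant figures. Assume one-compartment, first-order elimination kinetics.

0.55 mg/L

k = ln2 / t½ = 0.693147 / 32.4 = 0.02139 h⁻¹
e^(−kτ) = e^(−0.02139 × 27.0) = 0.5613
Accumulation ratio R = 1 / (1 − e^(−kτ)) = 1 / (1 − 0.5613) = 2.279
Steady-state peak = C₀ × R = 0.243 × 2.279 = 0.5538 mg/L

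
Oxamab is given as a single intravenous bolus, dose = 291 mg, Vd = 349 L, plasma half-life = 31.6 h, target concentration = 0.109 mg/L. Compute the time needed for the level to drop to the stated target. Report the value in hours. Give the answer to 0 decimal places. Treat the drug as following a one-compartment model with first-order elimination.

93 h

C₀ = Dose / Vd = 291.0 / 349 = 0.8338 mg/L
k = ln2 / t½ = 0.693147 / 31.6 = 0.02194 h⁻¹
t = ln(C₀ / C) / k = ln(0.8338 / 0.109) / 0.02194
  = ln(7.650) / 0.02194 = 2.035 / 0.02194 = 92.75 h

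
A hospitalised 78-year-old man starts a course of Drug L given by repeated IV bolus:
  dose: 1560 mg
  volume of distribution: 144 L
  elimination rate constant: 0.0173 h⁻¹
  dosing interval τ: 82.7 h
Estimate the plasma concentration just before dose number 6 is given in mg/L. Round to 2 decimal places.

3.40 mg/L

C₀ per dose = Dose / Vd = 1560 / 144 = 10.83 mg/L
Fraction remaining after one interval: r = e^(−kτ) = e^(−0.01730 × 82.7) = 0.2391
Before dose 6, 5 doses have been given (aged 1τ, 2τ, 3τ, 4τ, 5τ).
C_trough = C₀ × (r + r² + … + r^5) = C₀ × r(1−r^5)/(1−r)
        = 10.83 × 0.2391 × (1 − 0.0007814) / (1 − 0.2391) = 3.400 mg/L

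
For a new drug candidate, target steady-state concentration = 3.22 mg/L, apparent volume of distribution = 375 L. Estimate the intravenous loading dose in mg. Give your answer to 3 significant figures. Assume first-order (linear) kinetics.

1210 mg

LD = Css × Vd = 3.22 × 375 = 1208 mg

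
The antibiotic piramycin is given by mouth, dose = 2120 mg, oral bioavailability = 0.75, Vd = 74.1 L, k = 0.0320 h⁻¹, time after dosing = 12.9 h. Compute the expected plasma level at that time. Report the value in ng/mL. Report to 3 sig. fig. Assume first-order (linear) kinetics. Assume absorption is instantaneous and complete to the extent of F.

Amount reaching circulation = F × Dose = 0.75 × 2120 = 1590 mg
C₀ = F·Dose / Vd = 1590 / 74.1 = 21.46 mg/L
C = C₀ · e^(−k·t) = 21.46 × e^(−0.03200 × 12.9)
  = 21.46 × 0.6618 = 14.20 mg/L
Convert: 14.20 mg/L × 1000 = 14200 ng/mL

14200 ng/mL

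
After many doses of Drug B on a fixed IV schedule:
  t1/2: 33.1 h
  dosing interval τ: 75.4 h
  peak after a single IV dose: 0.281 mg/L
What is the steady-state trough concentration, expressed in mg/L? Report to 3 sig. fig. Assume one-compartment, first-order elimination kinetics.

0.0730 mg/L

k = ln2 / t½ = 0.693147 / 33.1 = 0.02094 h⁻¹
e^(−kτ) = e^(−0.02094 × 75.4) = 0.2062
Accumulation ratio R = 1 / (1 − e^(−kτ)) = 1 / (1 − 0.2062) = 1.260
Steady-state trough = C₀ × R × e^(−kτ) = 0.281 × 1.260 × 0.2062 = 0.07301 mg/L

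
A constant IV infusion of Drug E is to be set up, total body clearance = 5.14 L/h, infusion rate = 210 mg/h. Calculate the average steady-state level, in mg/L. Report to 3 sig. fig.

40.9 mg/L

At steady state Css = R₀ / CL = 210 / 5.140 = 40.86 mg/L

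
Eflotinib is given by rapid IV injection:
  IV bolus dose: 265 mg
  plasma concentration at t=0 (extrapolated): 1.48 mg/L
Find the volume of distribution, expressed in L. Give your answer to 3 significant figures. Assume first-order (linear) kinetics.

Vd = Dose / C₀ = 265.0 / 1.48 = 179.1 L

179 L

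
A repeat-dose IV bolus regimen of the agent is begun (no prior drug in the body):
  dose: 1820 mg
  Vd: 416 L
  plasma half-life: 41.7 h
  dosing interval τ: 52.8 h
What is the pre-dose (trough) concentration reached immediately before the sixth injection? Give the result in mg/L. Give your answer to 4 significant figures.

C₀ per dose = Dose / Vd = 1820 / 416 = 4.375 mg/L
k = ln2 / t½ = 0.693147 / 41.7 = 0.01662 h⁻¹
Fraction remaining after one interval: r = e^(−kτ) = e^(−0.01662 × 52.8) = 0.4158
Before dose 6, 5 doses have been given (aged 1τ, 2τ, 3τ, 4τ, 5τ).
C_trough = C₀ × (r + r² + … + r^5) = C₀ × r(1−r^5)/(1−r)
        = 4.375 × 0.4158 × (1 − 0.01243) / (1 − 0.4158) = 3.075 mg/L

3.075 mg/L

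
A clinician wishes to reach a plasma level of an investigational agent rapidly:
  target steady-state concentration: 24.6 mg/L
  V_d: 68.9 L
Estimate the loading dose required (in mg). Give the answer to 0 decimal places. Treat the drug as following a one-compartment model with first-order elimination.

1695 mg

LD = Css × Vd = 24.6 × 68.9 = 1695 mg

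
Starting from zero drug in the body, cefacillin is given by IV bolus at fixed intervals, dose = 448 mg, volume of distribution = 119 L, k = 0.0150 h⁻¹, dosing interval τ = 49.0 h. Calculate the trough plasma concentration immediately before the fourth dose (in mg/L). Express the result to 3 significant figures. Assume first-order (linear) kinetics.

3.09 mg/L

C₀ per dose = Dose / Vd = 448 / 119 = 3.765 mg/L
Fraction remaining after one interval: r = e^(−kτ) = e^(−0.01500 × 49.0) = 0.4795
Before dose 4, 3 doses have been given (aged 1τ, 2τ, 3τ).
C_trough = C₀ × (r + r² + … + r^3) = C₀ × r(1−r^3)/(1−r)
        = 3.765 × 0.4795 × (1 − 0.1102) / (1 − 0.4795) = 3.086 mg/L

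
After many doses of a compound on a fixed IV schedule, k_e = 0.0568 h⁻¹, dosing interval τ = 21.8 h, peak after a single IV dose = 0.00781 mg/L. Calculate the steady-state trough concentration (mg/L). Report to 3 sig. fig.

0.00319 mg/L

e^(−kτ) = e^(−0.05680 × 21.8) = 0.2899
Accumulation ratio R = 1 / (1 − e^(−kτ)) = 1 / (1 − 0.2899) = 1.408
Steady-state trough = C₀ × R × e^(−kτ) = 0.00781 × 1.408 × 0.2899 = 0.003188 mg/L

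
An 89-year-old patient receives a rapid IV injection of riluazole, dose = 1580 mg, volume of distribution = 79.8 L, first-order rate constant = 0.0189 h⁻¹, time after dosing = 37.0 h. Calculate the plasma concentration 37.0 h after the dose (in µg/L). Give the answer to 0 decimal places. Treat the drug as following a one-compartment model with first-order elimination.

9839 µg/L

C₀ = Dose / Vd = 1580 / 79.8 = 19.80 mg/L
C = C₀ · e^(−k·t) = 19.80 × e^(−0.01890 × 37.0)
  = 19.80 × 0.4969 = 9.839 mg/L
Convert: 9.839 mg/L × 1000 = 9839 µg/L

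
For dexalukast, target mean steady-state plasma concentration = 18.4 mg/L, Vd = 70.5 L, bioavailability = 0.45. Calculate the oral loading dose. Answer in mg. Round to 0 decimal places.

LD = Css × Vd / F = 18.4 × 70.5 / 0.45 = 2883 mg

2883 mg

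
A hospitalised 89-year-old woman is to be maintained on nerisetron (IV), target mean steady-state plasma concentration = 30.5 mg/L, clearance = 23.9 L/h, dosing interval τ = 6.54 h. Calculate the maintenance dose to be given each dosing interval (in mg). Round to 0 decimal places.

At steady state, Dose/τ = Css × CL.
Dose = Css × CL × τ = 30.5 × 23.90 × 6.54 = 4767 mg

4767 mg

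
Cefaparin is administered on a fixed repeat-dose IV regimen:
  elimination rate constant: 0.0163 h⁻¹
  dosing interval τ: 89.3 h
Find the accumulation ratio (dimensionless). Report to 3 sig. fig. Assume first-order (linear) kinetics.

e^(−kτ) = e^(−0.01630 × 89.3) = 0.2333
Accumulation ratio R = 1 / (1 − e^(−kτ)) = 1 / (1 − 0.2333) = 1.304

1.30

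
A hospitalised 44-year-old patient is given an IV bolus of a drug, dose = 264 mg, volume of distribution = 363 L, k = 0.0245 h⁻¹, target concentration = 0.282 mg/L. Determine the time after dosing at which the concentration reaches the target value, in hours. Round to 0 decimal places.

C₀ = Dose / Vd = 264.0 / 363 = 0.7273 mg/L
t = ln(C₀ / C) / k = ln(0.7273 / 0.282) / 0.02450
  = ln(2.579) / 0.02450 = 0.9474 / 0.02450 = 38.67 h

39 h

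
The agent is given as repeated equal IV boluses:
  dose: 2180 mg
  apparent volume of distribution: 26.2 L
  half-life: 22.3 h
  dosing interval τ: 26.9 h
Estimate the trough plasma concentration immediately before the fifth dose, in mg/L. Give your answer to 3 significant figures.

C₀ per dose = Dose / Vd = 2180 / 26.2 = 83.21 mg/L
k = ln2 / t½ = 0.693147 / 22.3 = 0.03108 h⁻¹
Fraction remaining after one interval: r = e^(−kτ) = e^(−0.03108 × 26.9) = 0.4334
Before dose 5, 4 doses have been given (aged 1τ, 2τ, 3τ, 4τ).
C_trough = C₀ × (r + r² + … + r^4) = C₀ × r(1−r^4)/(1−r)
        = 83.21 × 0.4334 × (1 − 0.03528) / (1 − 0.4334) = 61.40 mg/L

61.4 mg/L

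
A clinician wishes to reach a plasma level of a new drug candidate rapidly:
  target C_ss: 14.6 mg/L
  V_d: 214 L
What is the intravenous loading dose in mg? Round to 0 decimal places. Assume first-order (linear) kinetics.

LD = Css × Vd = 14.6 × 214 = 3124 mg

3124 mg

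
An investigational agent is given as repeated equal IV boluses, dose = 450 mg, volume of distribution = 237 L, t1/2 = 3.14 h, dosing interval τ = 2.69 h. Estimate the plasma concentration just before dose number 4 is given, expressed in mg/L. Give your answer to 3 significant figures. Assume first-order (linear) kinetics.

1.95 mg/L

C₀ per dose = Dose / Vd = 450 / 237 = 1.899 mg/L
k = ln2 / t½ = 0.693147 / 3.14 = 0.2207 h⁻¹
Fraction remaining after one interval: r = e^(−kτ) = e^(−0.2207 × 2.69) = 0.5523
Before dose 4, 3 doses have been given (aged 1τ, 2τ, 3τ).
C_trough = C₀ × (r + r² + … + r^3) = C₀ × r(1−r^3)/(1−r)
        = 1.899 × 0.5523 × (1 − 0.1685) / (1 − 0.5523) = 1.948 mg/L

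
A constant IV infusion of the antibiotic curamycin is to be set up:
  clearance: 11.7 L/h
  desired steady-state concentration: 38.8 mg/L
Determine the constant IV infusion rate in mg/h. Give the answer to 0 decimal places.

454 mg/h

At steady state, infusion rate R₀ = Css × CL = 38.8 × 11.70 = 454.0 mg/h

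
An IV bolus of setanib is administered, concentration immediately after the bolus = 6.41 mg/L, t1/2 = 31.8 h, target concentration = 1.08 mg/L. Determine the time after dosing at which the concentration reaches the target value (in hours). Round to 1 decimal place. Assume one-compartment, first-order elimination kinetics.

81.7 h

k = ln2 / t½ = 0.693147 / 31.8 = 0.02180 h⁻¹
t = ln(C₀ / C) / k = ln(6.410 / 1.08) / 0.02180
  = ln(5.935) / 0.02180 = 1.781 / 0.02180 = 81.70 h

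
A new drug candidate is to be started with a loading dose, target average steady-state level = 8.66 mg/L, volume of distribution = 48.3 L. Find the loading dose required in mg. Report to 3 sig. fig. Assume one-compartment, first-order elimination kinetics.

LD = Css × Vd = 8.66 × 48.3 = 418.3 mg

418 mg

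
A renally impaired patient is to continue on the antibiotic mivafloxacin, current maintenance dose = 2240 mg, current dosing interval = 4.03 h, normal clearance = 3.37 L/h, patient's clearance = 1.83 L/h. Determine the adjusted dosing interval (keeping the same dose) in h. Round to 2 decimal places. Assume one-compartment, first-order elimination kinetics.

7.42 h

To keep the same average steady-state level, dosing rate must scale with clearance.
CL ratio = 1.83 / 3.37 = 0.5430
New interval (same dose) = 4.03 / 0.5430 = 7.422 h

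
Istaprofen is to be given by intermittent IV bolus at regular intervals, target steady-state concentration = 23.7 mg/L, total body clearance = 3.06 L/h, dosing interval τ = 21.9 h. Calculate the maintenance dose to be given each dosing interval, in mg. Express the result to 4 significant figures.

1588 mg

At steady state, Dose/τ = Css × CL.
Dose = Css × CL × τ = 23.7 × 3.060 × 21.9 = 1588 mg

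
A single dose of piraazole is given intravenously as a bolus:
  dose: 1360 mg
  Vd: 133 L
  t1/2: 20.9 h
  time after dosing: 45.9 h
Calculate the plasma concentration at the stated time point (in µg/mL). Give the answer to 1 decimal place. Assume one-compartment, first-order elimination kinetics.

C₀ = Dose / Vd = 1360 / 133 = 10.23 mg/L
k = ln2 / t½ = 0.693147 / 20.9 = 0.03316 h⁻¹
C = C₀ · e^(−k·t) = 10.23 × e^(−0.03316 × 45.9)
  = 10.23 × 0.2183 = 2.233 mg/L
(2.233 mg/L = 2.233 µg/mL)

2.2 µg/mL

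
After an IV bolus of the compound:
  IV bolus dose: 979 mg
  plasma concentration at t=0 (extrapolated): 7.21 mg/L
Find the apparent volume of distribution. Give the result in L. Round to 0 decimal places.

Vd = Dose / C₀ = 979.0 / 7.21 = 135.8 L

136 L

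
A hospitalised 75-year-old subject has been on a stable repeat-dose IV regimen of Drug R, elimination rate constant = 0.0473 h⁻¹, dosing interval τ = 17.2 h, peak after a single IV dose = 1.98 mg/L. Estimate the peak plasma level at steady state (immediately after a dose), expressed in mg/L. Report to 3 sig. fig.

3.56 mg/L

e^(−kτ) = e^(−0.04730 × 17.2) = 0.4433
Accumulation ratio R = 1 / (1 − e^(−kτ)) = 1 / (1 − 0.4433) = 1.796
Steady-state peak = C₀ × R = 1.98 × 1.796 = 3.556 mg/L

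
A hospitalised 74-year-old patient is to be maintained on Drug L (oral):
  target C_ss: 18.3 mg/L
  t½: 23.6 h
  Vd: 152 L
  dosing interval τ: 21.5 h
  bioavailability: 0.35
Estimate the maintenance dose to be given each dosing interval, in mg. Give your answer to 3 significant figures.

k = ln2 / t½ = 0.693147 / 23.6 = 0.02937 h⁻¹
CL = k × Vd = 0.02937 × 152 = 4.464 L/h
At steady state, F × (Dose/τ) = Css × CL.
Dose = Css × CL × τ / F = 18.3 × 4.464 × 21.5 / 0.35 = 5018 mg

5020 mg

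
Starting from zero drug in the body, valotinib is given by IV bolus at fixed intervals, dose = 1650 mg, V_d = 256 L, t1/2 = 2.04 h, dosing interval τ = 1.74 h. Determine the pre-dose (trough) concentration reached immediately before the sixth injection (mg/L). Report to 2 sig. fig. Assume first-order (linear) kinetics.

C₀ per dose = Dose / Vd = 1650 / 256 = 6.445 mg/L
k = ln2 / t½ = 0.693147 / 2.04 = 0.3398 h⁻¹
Fraction remaining after one interval: r = e^(−kτ) = e^(−0.3398 × 1.74) = 0.5536
Before dose 6, 5 doses have been given (aged 1τ, 2τ, 3τ, 4τ, 5τ).
C_trough = C₀ × (r + r² + … + r^5) = C₀ × r(1−r^5)/(1−r)
        = 6.445 × 0.5536 × (1 − 0.05200) / (1 − 0.5536) = 7.577 mg/L

7.6 mg/L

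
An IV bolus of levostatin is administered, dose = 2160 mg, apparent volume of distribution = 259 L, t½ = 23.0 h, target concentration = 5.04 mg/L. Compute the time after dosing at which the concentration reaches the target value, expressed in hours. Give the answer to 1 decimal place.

16.7 h

C₀ = Dose / Vd = 2160 / 259 = 8.340 mg/L
k = ln2 / t½ = 0.693147 / 23.0 = 0.03014 h⁻¹
t = ln(C₀ / C) / k = ln(8.340 / 5.04) / 0.03014
  = ln(1.655) / 0.03014 = 0.5038 / 0.03014 = 16.72 h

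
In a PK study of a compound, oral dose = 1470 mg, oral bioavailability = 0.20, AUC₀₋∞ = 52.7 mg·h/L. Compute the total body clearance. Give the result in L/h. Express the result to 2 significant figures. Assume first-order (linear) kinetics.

5.6 L/h

CL = F·Dose / AUC = 0.20 × 1470 / 52.7 = 5.579 L/h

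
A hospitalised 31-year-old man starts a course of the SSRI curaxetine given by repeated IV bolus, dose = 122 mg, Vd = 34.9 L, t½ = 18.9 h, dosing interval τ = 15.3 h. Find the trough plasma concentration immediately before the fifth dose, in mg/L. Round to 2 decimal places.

C₀ per dose = Dose / Vd = 122 / 34.9 = 3.496 mg/L
k = ln2 / t½ = 0.693147 / 18.9 = 0.03667 h⁻¹
Fraction remaining after one interval: r = e^(−kτ) = e^(−0.03667 × 15.3) = 0.5706
Before dose 5, 4 doses have been given (aged 1τ, 2τ, 3τ, 4τ).
C_trough = C₀ × (r + r² + … + r^4) = C₀ × r(1−r^4)/(1−r)
        = 3.496 × 0.5706 × (1 − 0.1060) / (1 − 0.5706) = 4.153 mg/L

4.15 mg/L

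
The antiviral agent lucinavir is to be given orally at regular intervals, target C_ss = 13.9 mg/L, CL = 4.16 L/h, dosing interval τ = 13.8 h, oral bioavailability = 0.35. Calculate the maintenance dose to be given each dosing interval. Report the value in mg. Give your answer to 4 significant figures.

At steady state, F × (Dose/τ) = Css × CL.
Dose = Css × CL × τ / F = 13.9 × 4.160 × 13.8 / 0.35 = 2280 mg

2280 mg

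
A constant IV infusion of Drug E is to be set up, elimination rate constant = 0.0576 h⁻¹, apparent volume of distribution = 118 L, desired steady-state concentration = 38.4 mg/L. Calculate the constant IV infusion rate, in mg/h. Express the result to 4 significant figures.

CL = k × Vd = 0.05760 × 118 = 6.797 L/h
At steady state, infusion rate R₀ = Css × CL = 38.4 × 6.797 = 261.0 mg/h

261.0 mg/h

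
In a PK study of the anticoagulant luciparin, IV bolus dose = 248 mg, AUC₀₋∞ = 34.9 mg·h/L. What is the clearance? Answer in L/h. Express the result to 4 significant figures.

CL = Dose / AUC = 248 / 34.9 = 7.106 L/h

7.106 L/h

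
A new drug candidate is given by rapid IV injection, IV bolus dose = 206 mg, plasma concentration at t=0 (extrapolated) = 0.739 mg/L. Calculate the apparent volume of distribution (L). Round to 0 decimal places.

Vd = Dose / C₀ = 206.0 / 0.739 = 278.8 L

279 L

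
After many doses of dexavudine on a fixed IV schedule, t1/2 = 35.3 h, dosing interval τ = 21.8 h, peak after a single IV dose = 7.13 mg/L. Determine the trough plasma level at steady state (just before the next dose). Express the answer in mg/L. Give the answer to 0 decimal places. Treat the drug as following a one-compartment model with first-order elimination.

k = ln2 / t½ = 0.693147 / 35.3 = 0.01964 h⁻¹
e^(−kτ) = e^(−0.01964 × 21.8) = 0.6517
Accumulation ratio R = 1 / (1 − e^(−kτ)) = 1 / (1 − 0.6517) = 2.871
Steady-state trough = C₀ × R × e^(−kτ) = 7.13 × 2.871 × 0.6517 = 13.34 mg/L

13 mg/L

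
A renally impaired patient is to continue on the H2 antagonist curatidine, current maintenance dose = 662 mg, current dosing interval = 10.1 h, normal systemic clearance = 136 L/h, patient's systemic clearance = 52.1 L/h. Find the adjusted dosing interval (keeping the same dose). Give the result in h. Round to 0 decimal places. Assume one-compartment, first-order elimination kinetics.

To keep the same average steady-state level, dosing rate must scale with clearance.
CL ratio = 52.1 / 136 = 0.3831
New interval (same dose) = 10.1 / 0.3831 = 26.36 h

26 h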